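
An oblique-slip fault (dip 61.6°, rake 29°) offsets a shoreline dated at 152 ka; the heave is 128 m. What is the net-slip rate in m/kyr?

dip-slip = heave / cos(dip) = 128 / cos(61.6°) = 269.1 m
net slip = dip-slip / sin(rake) = 269.1 / sin(29°) = 555.1 m
rate = 555.1 m / 152 ka = 0.00365 m/yr = 3.65 m/kyr

3.65 m/kyr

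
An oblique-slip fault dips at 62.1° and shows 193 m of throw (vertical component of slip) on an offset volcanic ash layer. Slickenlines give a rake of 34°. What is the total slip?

391 m

dip-slip = throw / sin(dip) = 193 / sin(62.1°) = 218.4 m
net slip = dip-slip / sin(rake) = 218.4 / sin(34°) = 391 m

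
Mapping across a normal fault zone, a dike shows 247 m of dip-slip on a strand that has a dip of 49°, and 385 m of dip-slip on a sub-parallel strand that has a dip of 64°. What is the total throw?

throw_A = 247 × sin(49°) = 186.4 m
throw_B = 385 × sin(64°) = 346 m
total = 186.4 + 346 = 532 m

532 m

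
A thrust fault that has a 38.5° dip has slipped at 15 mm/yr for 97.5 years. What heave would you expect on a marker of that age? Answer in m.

dip-slip = rate × time = 15 mm/yr × 97.5 years = 1.462 m
heave = dip-slip × cos(dip) = 1.462 × cos(38.5°) = 1.14 m

1.14 m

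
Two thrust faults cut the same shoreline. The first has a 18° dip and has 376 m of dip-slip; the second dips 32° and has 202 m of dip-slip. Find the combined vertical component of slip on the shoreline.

throw_A = 376 × sin(18°) = 116.2 m
throw_B = 202 × sin(32°) = 107 m
total = 116.2 + 107 = 223 m

223 m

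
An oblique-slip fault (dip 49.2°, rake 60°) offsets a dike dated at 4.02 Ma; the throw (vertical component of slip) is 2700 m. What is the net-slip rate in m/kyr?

dip-slip = throw / sin(dip) = 2700 / sin(49.2°) = 3567 m
net slip = dip-slip / sin(rake) = 3567 / sin(60°) = 4119 m
rate = 4119 m / 4.02 Ma = 0.00102 m/yr = 1.02 m/kyr

1.02 m/kyr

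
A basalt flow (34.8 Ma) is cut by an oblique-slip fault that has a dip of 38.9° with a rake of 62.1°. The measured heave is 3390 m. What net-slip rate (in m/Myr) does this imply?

dip-slip = heave / cos(dip) = 3390 / cos(38.9°) = 4356 m
net slip = dip-slip / sin(rake) = 4356 / sin(62.1°) = 4929 m
rate = 4929 m / 34.8 Ma = 0.000142 m/yr = 142 m/Myr

142 m/Myr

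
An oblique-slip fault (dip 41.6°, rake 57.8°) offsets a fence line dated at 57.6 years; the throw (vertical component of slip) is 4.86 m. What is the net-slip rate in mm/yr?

dip-slip = throw / sin(dip) = 4.86 / sin(41.6°) = 7.320 m
net slip = dip-slip / sin(rake) = 7.320 / sin(57.8°) = 8.651 m
rate = 8.651 m / 57.6 years = 0.150 m/yr = 150 mm/yr

150 mm/yr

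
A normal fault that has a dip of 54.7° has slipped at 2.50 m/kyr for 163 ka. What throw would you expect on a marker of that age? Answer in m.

333 m

dip-slip = rate × time = 2.50 m/kyr × 163 ka = 407.5 m
throw = dip-slip × sin(dip) = 407.5 × sin(54.7°) = 333 m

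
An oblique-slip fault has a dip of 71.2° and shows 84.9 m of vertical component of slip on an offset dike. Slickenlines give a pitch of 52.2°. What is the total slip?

114 m

dip-slip = throw / sin(dip) = 84.9 / sin(71.2°) = 89.68 m
net slip = dip-slip / sin(rake) = 89.68 / sin(52.2°) = 114 m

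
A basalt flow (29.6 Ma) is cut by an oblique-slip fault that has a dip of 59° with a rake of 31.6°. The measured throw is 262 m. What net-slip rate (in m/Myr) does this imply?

dip-slip = throw / sin(dip) = 262 / sin(59°) = 305.7 m
net slip = dip-slip / sin(rake) = 305.7 / sin(31.6°) = 583.3 m
rate = 583.3 m / 29.6 Ma = 0.0000197 m/yr = 19.7 m/Myr

19.7 m/Myr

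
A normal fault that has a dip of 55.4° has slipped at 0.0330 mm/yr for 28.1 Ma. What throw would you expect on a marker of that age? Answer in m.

763 m

dip-slip = rate × time = 0.0330 mm/yr × 28.1 Ma = 927.3 m
throw = dip-slip × sin(dip) = 927.3 × sin(55.4°) = 763 m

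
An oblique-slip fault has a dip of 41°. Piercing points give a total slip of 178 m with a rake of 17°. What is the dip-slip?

dip-slip = net slip × sin(rake) = 178 m × sin(17°) = 52 m

52 m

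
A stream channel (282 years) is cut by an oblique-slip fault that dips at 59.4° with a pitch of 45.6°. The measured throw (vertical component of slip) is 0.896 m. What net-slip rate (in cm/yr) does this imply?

0.517 cm/yr

dip-slip = throw / sin(dip) = 0.896 / sin(59.4°) = 1.041 m
net slip = dip-slip / sin(rake) = 1.041 / sin(45.6°) = 1.457 m
rate = 1.457 m / 282 years = 0.00517 m/yr = 0.517 cm/yr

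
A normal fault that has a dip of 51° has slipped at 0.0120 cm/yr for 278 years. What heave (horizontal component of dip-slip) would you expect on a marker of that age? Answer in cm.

2.10 cm

dip-slip = rate × time = 0.0120 cm/yr × 278 years = 0.03336 m
heave = dip-slip × cos(dip) = 0.03336 × cos(51°) = 0.0210 m = 2.10 cm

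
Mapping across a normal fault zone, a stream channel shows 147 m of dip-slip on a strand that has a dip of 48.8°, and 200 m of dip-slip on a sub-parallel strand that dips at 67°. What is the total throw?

295 m

throw_A = 147 × sin(48.8°) = 110.6 m
throw_B = 200 × sin(67°) = 184.1 m
total = 110.6 + 184.1 = 295 m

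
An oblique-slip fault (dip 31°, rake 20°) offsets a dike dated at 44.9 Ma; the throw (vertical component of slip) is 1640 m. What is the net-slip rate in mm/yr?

dip-slip = throw / sin(dip) = 1640 / sin(31°) = 3184 m
net slip = dip-slip / sin(rake) = 3184 / sin(20°) = 9310 m
rate = 9310 m / 44.9 Ma = 0.000207 m/yr = 0.207 mm/yr

0.207 mm/yr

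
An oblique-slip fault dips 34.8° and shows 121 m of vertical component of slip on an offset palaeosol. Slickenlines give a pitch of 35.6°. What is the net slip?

364 m

dip-slip = throw / sin(dip) = 121 / sin(34.8°) = 212 m
net slip = dip-slip / sin(rake) = 212 / sin(35.6°) = 364 m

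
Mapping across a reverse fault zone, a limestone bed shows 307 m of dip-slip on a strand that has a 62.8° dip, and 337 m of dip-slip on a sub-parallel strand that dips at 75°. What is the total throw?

throw_A = 307 × sin(62.8°) = 273.1 m
throw_B = 337 × sin(75°) = 325.5 m
total = 273.1 + 325.5 = 599 m

599 m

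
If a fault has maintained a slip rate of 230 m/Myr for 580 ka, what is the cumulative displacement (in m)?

slip = rate × time = 230 m/Myr × 580 ka = 133 m

133 m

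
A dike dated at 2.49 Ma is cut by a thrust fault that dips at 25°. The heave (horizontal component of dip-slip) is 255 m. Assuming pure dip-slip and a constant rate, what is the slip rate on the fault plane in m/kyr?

dip-slip = heave / cos(dip) = 255 m / cos(25°) = 281.4 m
rate = 281.4 m / 2.49 Ma = 0.000113 m/yr = 0.113 m/kyr

0.113 m/kyr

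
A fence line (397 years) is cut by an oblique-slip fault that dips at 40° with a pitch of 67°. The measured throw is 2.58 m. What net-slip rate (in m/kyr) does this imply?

11 m/kyr

dip-slip = throw / sin(dip) = 2.58 / sin(40°) = 4.014 m
net slip = dip-slip / sin(rake) = 4.014 / sin(67°) = 4.360 m
rate = 4.360 m / 397 years = 0.0110 m/yr = 11 m/kyr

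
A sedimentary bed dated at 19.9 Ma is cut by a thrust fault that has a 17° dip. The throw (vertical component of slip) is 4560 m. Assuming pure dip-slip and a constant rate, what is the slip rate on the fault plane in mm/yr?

dip-slip = throw / sin(dip) = 4560 m / sin(17°) = 15600 m
rate = 15600 m / 19.9 Ma = 0.000784 m/yr = 0.784 mm/yr

0.784 mm/yr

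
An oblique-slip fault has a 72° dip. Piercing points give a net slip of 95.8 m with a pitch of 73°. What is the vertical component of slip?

dip-slip = net slip × sin(rake) = 95.8 m × sin(73°) = 91.61 m
throw = dip-slip × sin(dip) = 91.61 × sin(72°) = 87.1 m

87.1 m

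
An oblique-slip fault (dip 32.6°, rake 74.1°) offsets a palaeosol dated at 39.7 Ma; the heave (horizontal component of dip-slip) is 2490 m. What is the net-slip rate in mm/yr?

dip-slip = heave / cos(dip) = 2490 / cos(32.6°) = 2956 m
net slip = dip-slip / sin(rake) = 2956 / sin(74.1°) = 3073 m
rate = 3073 m / 39.7 Ma = 0.0000774 m/yr = 0.0774 mm/yr

0.0774 mm/yr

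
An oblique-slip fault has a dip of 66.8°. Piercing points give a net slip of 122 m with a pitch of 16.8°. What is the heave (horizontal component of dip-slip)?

13.9 m

dip-slip = net slip × sin(rake) = 122 m × sin(16.8°) = 35.26 m
heave = dip-slip × cos(dip) = 35.26 × cos(66.8°) = 13.9 m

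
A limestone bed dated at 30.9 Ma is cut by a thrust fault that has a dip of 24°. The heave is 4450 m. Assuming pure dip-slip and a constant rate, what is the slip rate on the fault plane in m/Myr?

dip-slip = heave / cos(dip) = 4450 m / cos(24°) = 4871 m
rate = 4871 m / 30.9 Ma = 0.000158 m/yr = 158 m/Myr

158 m/Myr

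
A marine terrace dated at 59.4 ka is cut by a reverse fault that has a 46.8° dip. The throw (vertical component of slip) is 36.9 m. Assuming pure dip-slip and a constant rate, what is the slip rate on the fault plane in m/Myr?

dip-slip = throw / sin(dip) = 36.9 m / sin(46.8°) = 50.62 m
rate = 50.62 m / 59.4 ka = 0.000852 m/yr = 852 m/Myr

852 m/Myr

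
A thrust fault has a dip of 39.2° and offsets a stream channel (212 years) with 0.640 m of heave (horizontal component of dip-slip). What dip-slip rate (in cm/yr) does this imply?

0.390 cm/yr

dip-slip = heave / cos(dip) = 0.640 m / cos(39.2°) = 0.8259 m
rate = 0.8259 m / 212 years = 0.00390 m/yr = 0.390 cm/yr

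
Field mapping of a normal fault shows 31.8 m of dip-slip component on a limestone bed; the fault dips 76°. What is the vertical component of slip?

30.9 m

throw = dip-slip × sin(dip) = 31.8 m × sin(76°) = 30.9 m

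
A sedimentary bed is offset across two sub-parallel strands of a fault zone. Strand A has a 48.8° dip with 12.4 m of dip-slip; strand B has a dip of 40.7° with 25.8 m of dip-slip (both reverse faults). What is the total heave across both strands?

27.7 m

heave_A = 12.4 × cos(48.8°) = 8.168 m
heave_B = 25.8 × cos(40.7°) = 19.56 m
total = 8.168 + 19.56 = 27.7 m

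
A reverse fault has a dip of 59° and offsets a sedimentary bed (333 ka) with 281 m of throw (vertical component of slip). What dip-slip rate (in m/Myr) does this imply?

dip-slip = throw / sin(dip) = 281 m / sin(59°) = 327.8 m
rate = 327.8 m / 333 ka = 0.000984 m/yr = 984 m/Myr

984 m/Myr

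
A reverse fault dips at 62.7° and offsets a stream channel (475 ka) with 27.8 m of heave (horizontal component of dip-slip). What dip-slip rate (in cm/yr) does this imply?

dip-slip = heave / cos(dip) = 27.8 m / cos(62.7°) = 60.61 m
rate = 60.61 m / 475 ka = 0.000128 m/yr = 0.0128 cm/yr

0.0128 cm/yr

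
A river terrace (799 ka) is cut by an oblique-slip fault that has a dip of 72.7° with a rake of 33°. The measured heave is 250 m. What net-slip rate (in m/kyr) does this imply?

1.93 m/kyr

dip-slip = heave / cos(dip) = 250 / cos(72.7°) = 840.7 m
net slip = dip-slip / sin(rake) = 840.7 / sin(33°) = 1544 m
rate = 1544 m / 799 ka = 0.00193 m/yr = 1.93 m/kyr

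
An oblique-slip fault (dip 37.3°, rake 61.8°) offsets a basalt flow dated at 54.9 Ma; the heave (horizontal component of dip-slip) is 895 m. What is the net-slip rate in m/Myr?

dip-slip = heave / cos(dip) = 895 / cos(37.3°) = 1125 m
net slip = dip-slip / sin(rake) = 1125 / sin(61.8°) = 1277 m
rate = 1277 m / 54.9 Ma = 0.0000233 m/yr = 23.3 m/Myr

23.3 m/Myr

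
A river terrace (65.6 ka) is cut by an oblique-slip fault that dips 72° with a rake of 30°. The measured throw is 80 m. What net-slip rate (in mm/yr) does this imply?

2.56 mm/yr

dip-slip = throw / sin(dip) = 80 / sin(72°) = 84.12 m
net slip = dip-slip / sin(rake) = 84.12 / sin(30°) = 168.2 m
rate = 168.2 m / 65.6 ka = 0.00256 m/yr = 2.56 mm/yr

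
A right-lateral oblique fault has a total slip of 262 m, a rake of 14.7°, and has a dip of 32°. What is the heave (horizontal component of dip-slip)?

dip-slip = net slip × sin(rake) = 262 m × sin(14.7°) = 66.48 m
heave = dip-slip × cos(dip) = 66.48 × cos(32°) = 56.4 m

56.4 m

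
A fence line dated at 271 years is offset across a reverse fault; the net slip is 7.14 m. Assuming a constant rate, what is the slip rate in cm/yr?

2.63 cm/yr

rate = 7.14 m / 271 years = 0.0263 m/yr = 2.63 cm/yr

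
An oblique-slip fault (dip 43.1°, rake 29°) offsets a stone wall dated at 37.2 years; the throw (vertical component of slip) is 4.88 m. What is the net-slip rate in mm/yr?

396 mm/yr

dip-slip = throw / sin(dip) = 4.88 / sin(43.1°) = 7.142 m
net slip = dip-slip / sin(rake) = 7.142 / sin(29°) = 14.73 m
rate = 14.73 m / 37.2 years = 0.396 m/yr = 396 mm/yr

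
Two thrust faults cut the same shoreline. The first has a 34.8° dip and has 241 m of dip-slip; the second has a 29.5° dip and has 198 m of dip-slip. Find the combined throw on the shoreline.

235 m

throw_A = 241 × sin(34.8°) = 137.5 m
throw_B = 198 × sin(29.5°) = 97.50 m
total = 137.5 + 97.50 = 235 m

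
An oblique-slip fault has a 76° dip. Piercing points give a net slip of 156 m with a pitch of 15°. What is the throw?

dip-slip = net slip × sin(rake) = 156 m × sin(15°) = 40.38 m
throw = dip-slip × sin(dip) = 40.38 × sin(76°) = 39.2 m

39.2 m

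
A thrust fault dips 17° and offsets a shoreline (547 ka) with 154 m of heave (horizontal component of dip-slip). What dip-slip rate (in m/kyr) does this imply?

0.294 m/kyr

dip-slip = heave / cos(dip) = 154 m / cos(17°) = 161 m
rate = 161 m / 547 ka = 0.000294 m/yr = 0.294 m/kyr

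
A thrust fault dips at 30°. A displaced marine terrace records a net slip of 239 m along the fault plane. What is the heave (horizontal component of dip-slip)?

207 m

heave = dip-slip × cos(dip) = 239 m × cos(30°) = 207 m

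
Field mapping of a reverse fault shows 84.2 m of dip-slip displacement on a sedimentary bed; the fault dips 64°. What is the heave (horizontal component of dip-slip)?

36.9 m

heave = dip-slip × cos(dip) = 84.2 m × cos(64°) = 36.9 m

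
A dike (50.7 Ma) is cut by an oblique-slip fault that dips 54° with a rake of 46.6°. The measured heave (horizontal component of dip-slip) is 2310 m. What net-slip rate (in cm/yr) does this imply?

0.0107 cm/yr

dip-slip = heave / cos(dip) = 2310 / cos(54°) = 3930 m
net slip = dip-slip / sin(rake) = 3930 / sin(46.6°) = 5409 m
rate = 5409 m / 50.7 Ma = 0.000107 m/yr = 0.0107 cm/yr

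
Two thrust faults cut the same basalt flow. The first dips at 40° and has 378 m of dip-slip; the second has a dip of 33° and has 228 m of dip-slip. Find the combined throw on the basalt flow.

367 m

throw_A = 378 × sin(40°) = 243 m
throw_B = 228 × sin(33°) = 124.2 m
total = 243 + 124.2 = 367 m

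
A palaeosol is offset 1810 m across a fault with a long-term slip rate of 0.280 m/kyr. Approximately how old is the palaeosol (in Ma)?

age = offset / rate = 1810 m / (0.280 m/kyr) = 6.46e+06 yr = 6.46 Ma

6.46 Ma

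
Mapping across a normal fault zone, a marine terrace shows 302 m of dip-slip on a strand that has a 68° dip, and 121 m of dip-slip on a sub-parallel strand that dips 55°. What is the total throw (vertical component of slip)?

throw_A = 302 × sin(68°) = 280 m
throw_B = 121 × sin(55°) = 99.12 m
total = 280 + 99.12 = 379 m

379 m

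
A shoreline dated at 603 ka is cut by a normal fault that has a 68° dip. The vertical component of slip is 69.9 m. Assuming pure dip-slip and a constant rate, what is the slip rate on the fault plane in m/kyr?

dip-slip = throw / sin(dip) = 69.9 m / sin(68°) = 75.39 m
rate = 75.39 m / 603 ka = 0.000125 m/yr = 0.125 m/kyr

0.125 m/kyr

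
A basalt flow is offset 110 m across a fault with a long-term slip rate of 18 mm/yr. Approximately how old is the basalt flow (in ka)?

age = offset / rate = 110 m / (18 mm/yr) = 6110 yr = 6.11 ka

6.11 ka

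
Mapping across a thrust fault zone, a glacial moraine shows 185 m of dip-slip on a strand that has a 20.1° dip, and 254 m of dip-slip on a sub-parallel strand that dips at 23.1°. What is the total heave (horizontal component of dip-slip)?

407 m

heave_A = 185 × cos(20.1°) = 173.7 m
heave_B = 254 × cos(23.1°) = 233.6 m
total = 173.7 + 233.6 = 407 m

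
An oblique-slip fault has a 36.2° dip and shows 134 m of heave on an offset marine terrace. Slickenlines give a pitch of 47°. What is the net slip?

227 m

dip-slip = heave / cos(dip) = 134 / cos(36.2°) = 166.1 m
net slip = dip-slip / sin(rake) = 166.1 / sin(47°) = 227 m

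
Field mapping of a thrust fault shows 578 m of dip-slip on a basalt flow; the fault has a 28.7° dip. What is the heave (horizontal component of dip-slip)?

heave = dip-slip × cos(dip) = 578 m × cos(28.7°) = 507 m

507 m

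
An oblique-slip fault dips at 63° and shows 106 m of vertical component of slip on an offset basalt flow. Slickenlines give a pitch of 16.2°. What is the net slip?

426 m

dip-slip = throw / sin(dip) = 106 / sin(63°) = 119 m
net slip = dip-slip / sin(rake) = 119 / sin(16.2°) = 426 m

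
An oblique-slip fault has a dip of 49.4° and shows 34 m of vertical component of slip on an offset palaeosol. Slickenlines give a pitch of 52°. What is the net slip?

56.8 m

dip-slip = throw / sin(dip) = 34 / sin(49.4°) = 44.78 m
net slip = dip-slip / sin(rake) = 44.78 / sin(52°) = 56.8 m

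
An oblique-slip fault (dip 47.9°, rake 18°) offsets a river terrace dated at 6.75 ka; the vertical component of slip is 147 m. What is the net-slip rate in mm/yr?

dip-slip = throw / sin(dip) = 147 / sin(47.9°) = 198.1 m
net slip = dip-slip / sin(rake) = 198.1 / sin(18°) = 641.1 m
rate = 641.1 m / 6.75 ka = 0.0950 m/yr = 95 mm/yr

95 mm/yr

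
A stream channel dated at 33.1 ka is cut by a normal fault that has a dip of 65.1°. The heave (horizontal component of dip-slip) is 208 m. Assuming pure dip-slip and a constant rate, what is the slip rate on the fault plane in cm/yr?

dip-slip = heave / cos(dip) = 208 m / cos(65.1°) = 494 m
rate = 494 m / 33.1 ka = 0.0149 m/yr = 1.49 cm/yr

1.49 cm/yr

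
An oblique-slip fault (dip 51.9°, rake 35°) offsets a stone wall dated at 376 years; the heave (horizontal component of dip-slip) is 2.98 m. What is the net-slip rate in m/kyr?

dip-slip = heave / cos(dip) = 2.98 / cos(51.9°) = 4.830 m
net slip = dip-slip / sin(rake) = 4.830 / sin(35°) = 8.420 m
rate = 8.420 m / 376 years = 0.0224 m/yr = 22.4 m/kyr

22.4 m/kyr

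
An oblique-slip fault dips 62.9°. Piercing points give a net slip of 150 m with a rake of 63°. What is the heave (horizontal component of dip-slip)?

dip-slip = net slip × sin(rake) = 150 m × sin(63°) = 133.7 m
heave = dip-slip × cos(dip) = 133.7 × cos(62.9°) = 60.9 m

60.9 m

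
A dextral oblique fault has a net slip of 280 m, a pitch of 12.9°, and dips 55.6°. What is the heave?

35.3 m

dip-slip = net slip × sin(rake) = 280 m × sin(12.9°) = 62.51 m
heave = dip-slip × cos(dip) = 62.51 × cos(55.6°) = 35.3 m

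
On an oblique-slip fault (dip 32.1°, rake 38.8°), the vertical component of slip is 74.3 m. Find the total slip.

dip-slip = throw / sin(dip) = 74.3 / sin(32.1°) = 139.8 m
net slip = dip-slip / sin(rake) = 139.8 / sin(38.8°) = 223 m

223 m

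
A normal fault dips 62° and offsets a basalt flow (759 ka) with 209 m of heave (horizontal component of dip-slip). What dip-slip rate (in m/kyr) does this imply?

0.587 m/kyr

dip-slip = heave / cos(dip) = 209 m / cos(62°) = 445.2 m
rate = 445.2 m / 759 ka = 0.000587 m/yr = 0.587 m/kyr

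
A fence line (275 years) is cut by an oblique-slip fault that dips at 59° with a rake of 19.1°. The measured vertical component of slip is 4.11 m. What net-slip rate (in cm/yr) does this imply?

dip-slip = throw / sin(dip) = 4.11 / sin(59°) = 4.795 m
net slip = dip-slip / sin(rake) = 4.795 / sin(19.1°) = 14.65 m
rate = 14.65 m / 275 years = 0.0533 m/yr = 5.33 cm/yr

5.33 cm/yr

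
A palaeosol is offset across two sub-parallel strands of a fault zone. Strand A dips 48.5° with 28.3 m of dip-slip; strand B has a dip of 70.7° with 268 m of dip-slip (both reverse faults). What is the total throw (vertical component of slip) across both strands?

throw_A = 28.3 × sin(48.5°) = 21.20 m
throw_B = 268 × sin(70.7°) = 252.9 m
total = 21.20 + 252.9 = 274 m

274 m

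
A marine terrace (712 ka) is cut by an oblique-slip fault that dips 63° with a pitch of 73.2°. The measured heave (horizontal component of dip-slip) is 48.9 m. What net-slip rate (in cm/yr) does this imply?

0.0158 cm/yr

dip-slip = heave / cos(dip) = 48.9 / cos(63°) = 107.7 m
net slip = dip-slip / sin(rake) = 107.7 / sin(73.2°) = 112.5 m
rate = 112.5 m / 712 ka = 0.000158 m/yr = 0.0158 cm/yr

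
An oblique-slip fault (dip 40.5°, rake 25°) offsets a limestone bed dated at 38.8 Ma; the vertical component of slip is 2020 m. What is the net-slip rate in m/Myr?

dip-slip = throw / sin(dip) = 2020 / sin(40.5°) = 3110 m
net slip = dip-slip / sin(rake) = 3110 / sin(25°) = 7360 m
rate = 7360 m / 38.8 Ma = 0.000190 m/yr = 190 m/Myr

190 m/Myr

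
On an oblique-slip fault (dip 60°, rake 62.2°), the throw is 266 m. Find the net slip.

dip-slip = throw / sin(dip) = 266 / sin(60°) = 307.2 m
net slip = dip-slip / sin(rake) = 307.2 / sin(62.2°) = 347 m

347 m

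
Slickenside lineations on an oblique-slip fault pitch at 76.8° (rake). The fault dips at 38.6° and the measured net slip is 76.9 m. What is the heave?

dip-slip = net slip × sin(rake) = 76.9 m × sin(76.8°) = 74.87 m
heave = dip-slip × cos(dip) = 74.87 × cos(38.6°) = 58.5 m

58.5 m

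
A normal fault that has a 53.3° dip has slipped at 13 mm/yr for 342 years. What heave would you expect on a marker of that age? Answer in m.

dip-slip = rate × time = 13 mm/yr × 342 years = 4.446 m
heave = dip-slip × cos(dip) = 4.446 × cos(53.3°) = 2.66 m

2.66 m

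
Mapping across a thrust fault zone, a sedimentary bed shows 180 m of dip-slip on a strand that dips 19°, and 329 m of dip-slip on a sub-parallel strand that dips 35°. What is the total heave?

heave_A = 180 × cos(19°) = 170.2 m
heave_B = 329 × cos(35°) = 269.5 m
total = 170.2 + 269.5 = 440 m

440 m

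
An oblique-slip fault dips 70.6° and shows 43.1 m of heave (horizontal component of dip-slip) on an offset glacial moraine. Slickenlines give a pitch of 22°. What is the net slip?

dip-slip = heave / cos(dip) = 43.1 / cos(70.6°) = 129.8 m
net slip = dip-slip / sin(rake) = 129.8 / sin(22°) = 346 m

346 m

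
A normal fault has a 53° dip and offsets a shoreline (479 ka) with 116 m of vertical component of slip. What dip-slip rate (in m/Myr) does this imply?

dip-slip = throw / sin(dip) = 116 m / sin(53°) = 145.2 m
rate = 145.2 m / 479 ka = 0.000303 m/yr = 303 m/Myr

303 m/Myr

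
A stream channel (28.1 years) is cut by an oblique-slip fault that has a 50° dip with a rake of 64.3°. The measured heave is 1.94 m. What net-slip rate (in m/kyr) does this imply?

dip-slip = heave / cos(dip) = 1.94 / cos(50°) = 3.018 m
net slip = dip-slip / sin(rake) = 3.018 / sin(64.3°) = 3.349 m
rate = 3.349 m / 28.1 years = 0.119 m/yr = 119 m/kyr

119 m/kyr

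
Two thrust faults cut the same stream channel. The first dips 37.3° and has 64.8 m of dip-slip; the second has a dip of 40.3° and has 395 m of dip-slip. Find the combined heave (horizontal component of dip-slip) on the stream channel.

heave_A = 64.8 × cos(37.3°) = 51.55 m
heave_B = 395 × cos(40.3°) = 301.3 m
total = 51.55 + 301.3 = 353 m

353 m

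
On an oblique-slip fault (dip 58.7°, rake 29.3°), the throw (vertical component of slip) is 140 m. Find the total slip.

dip-slip = throw / sin(dip) = 140 / sin(58.7°) = 163.8 m
net slip = dip-slip / sin(rake) = 163.8 / sin(29.3°) = 335 m

335 m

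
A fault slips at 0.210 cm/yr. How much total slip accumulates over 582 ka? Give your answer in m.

slip = rate × time = 0.210 cm/yr × 582 ka = 1220 m

1220 m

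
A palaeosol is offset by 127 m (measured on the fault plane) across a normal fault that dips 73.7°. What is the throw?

122 m

throw = dip-slip × sin(dip) = 127 m × sin(73.7°) = 122 m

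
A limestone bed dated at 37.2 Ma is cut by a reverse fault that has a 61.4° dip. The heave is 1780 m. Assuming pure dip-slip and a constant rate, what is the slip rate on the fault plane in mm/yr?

dip-slip = heave / cos(dip) = 1780 m / cos(61.4°) = 3718 m
rate = 3718 m / 37.2 Ma = 0.000100 m/yr = 0.100 mm/yr

0.100 mm/yr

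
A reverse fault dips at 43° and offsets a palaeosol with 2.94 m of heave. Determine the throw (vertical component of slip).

2.74 m

throw = heave × tan(dip) = 2.94 × tan(43°) = 2.74 m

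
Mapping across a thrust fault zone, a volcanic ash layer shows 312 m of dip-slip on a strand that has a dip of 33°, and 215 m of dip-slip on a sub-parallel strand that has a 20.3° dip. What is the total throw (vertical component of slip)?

throw_A = 312 × sin(33°) = 169.9 m
throw_B = 215 × sin(20.3°) = 74.59 m
total = 169.9 + 74.59 = 245 m

245 m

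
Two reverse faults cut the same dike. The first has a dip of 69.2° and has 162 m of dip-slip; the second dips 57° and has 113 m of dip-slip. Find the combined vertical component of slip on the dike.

246 m

throw_A = 162 × sin(69.2°) = 151.4 m
throw_B = 113 × sin(57°) = 94.77 m
total = 151.4 + 94.77 = 246 m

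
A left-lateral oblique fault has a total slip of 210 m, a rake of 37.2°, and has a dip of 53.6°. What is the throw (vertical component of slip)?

dip-slip = net slip × sin(rake) = 210 m × sin(37.2°) = 127 m
throw = dip-slip × sin(dip) = 127 × sin(53.6°) = 102 m

102 m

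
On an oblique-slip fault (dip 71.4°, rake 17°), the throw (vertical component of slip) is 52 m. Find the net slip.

188 m

dip-slip = throw / sin(dip) = 52 / sin(71.4°) = 54.87 m
net slip = dip-slip / sin(rake) = 54.87 / sin(17°) = 188 m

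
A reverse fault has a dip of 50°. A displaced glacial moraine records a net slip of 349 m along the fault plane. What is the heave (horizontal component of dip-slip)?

224 m

heave = dip-slip × cos(dip) = 349 m × cos(50°) = 224 m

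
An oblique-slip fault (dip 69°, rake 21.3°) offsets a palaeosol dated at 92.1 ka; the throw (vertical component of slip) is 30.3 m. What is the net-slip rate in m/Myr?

dip-slip = throw / sin(dip) = 30.3 / sin(69°) = 32.46 m
net slip = dip-slip / sin(rake) = 32.46 / sin(21.3°) = 89.35 m
rate = 89.35 m / 92.1 ka = 0.000970 m/yr = 970 m/Myr

970 m/Myr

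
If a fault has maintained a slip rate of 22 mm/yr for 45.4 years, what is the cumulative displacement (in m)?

slip = rate × time = 22 mm/yr × 45.4 years = 0.999 m

0.999 m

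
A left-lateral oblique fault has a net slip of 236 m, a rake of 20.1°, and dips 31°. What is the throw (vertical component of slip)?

41.8 m

dip-slip = net slip × sin(rake) = 236 m × sin(20.1°) = 81.10 m
throw = dip-slip × sin(dip) = 81.10 × sin(31°) = 41.8 m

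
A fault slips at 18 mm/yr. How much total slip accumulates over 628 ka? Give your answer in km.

11.3 km

slip = rate × time = 18 mm/yr × 628 ka = 11300 m = 11.3 km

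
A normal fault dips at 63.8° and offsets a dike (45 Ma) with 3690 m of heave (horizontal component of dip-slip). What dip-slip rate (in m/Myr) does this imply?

dip-slip = heave / cos(dip) = 3690 m / cos(63.8°) = 8358 m
rate = 8358 m / 45 Ma = 0.000186 m/yr = 186 m/Myr

186 m/Myr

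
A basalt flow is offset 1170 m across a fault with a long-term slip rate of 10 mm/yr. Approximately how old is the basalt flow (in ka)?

age = offset / rate = 1170 m / (10 mm/yr) = 117000 yr = 117 ka

117 ka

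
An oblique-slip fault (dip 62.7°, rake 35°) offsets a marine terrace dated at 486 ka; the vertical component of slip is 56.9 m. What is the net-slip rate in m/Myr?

dip-slip = throw / sin(dip) = 56.9 / sin(62.7°) = 64.03 m
net slip = dip-slip / sin(rake) = 64.03 / sin(35°) = 111.6 m
rate = 111.6 m / 486 ka = 0.000230 m/yr = 230 m/Myr

230 m/Myr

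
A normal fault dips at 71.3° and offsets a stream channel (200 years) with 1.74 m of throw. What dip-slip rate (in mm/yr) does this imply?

dip-slip = throw / sin(dip) = 1.74 m / sin(71.3°) = 1.837 m
rate = 1.837 m / 200 years = 0.00918 m/yr = 9.18 mm/yr

9.18 mm/yr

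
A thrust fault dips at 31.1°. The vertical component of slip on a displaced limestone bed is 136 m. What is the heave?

225 m

heave = throw / tan(dip) = 136 / tan(31.1°) = 225 m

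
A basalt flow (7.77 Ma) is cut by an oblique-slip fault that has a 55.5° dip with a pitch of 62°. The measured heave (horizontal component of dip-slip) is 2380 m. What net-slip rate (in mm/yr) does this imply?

dip-slip = heave / cos(dip) = 2380 / cos(55.5°) = 4202 m
net slip = dip-slip / sin(rake) = 4202 / sin(62°) = 4759 m
rate = 4759 m / 7.77 Ma = 0.000612 m/yr = 0.612 mm/yr

0.612 mm/yr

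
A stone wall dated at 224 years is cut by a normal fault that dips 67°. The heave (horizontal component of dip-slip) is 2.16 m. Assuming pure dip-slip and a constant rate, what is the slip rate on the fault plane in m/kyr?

24.7 m/kyr

dip-slip = heave / cos(dip) = 2.16 m / cos(67°) = 5.528 m
rate = 5.528 m / 224 years = 0.0247 m/yr = 24.7 m/kyr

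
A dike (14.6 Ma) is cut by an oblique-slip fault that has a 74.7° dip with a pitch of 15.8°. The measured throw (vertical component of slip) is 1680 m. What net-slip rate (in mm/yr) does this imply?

dip-slip = throw / sin(dip) = 1680 / sin(74.7°) = 1742 m
net slip = dip-slip / sin(rake) = 1742 / sin(15.8°) = 6397 m
rate = 6397 m / 14.6 Ma = 0.000438 m/yr = 0.438 mm/yr

0.438 mm/yr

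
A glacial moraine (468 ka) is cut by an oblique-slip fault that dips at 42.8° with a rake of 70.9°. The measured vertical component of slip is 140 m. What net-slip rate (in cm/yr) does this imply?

0.0466 cm/yr

dip-slip = throw / sin(dip) = 140 / sin(42.8°) = 206.1 m
net slip = dip-slip / sin(rake) = 206.1 / sin(70.9°) = 218.1 m
rate = 218.1 m / 468 ka = 0.000466 m/yr = 0.0466 cm/yr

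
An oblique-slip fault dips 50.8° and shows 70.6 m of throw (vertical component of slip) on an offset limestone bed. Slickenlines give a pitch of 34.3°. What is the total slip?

dip-slip = throw / sin(dip) = 70.6 / sin(50.8°) = 91.10 m
net slip = dip-slip / sin(rake) = 91.10 / sin(34.3°) = 162 m

162 m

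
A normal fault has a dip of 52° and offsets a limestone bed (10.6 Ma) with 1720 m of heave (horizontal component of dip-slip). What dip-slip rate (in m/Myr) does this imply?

dip-slip = heave / cos(dip) = 1720 m / cos(52°) = 2794 m
rate = 2794 m / 10.6 Ma = 0.000264 m/yr = 264 m/Myr

264 m/Myr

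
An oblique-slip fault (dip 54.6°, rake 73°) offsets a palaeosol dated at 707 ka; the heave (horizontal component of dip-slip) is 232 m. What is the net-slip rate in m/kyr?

dip-slip = heave / cos(dip) = 232 / cos(54.6°) = 400.5 m
net slip = dip-slip / sin(rake) = 400.5 / sin(73°) = 418.8 m
rate = 418.8 m / 707 ka = 0.000592 m/yr = 0.592 m/kyr

0.592 m/kyr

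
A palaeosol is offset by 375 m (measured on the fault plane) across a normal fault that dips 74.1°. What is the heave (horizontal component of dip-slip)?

heave = dip-slip × cos(dip) = 375 m × cos(74.1°) = 103 m

103 m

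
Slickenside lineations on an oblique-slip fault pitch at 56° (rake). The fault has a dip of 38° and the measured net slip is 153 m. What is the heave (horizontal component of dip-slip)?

100 m

dip-slip = net slip × sin(rake) = 153 m × sin(56°) = 126.8 m
heave = dip-slip × cos(dip) = 126.8 × cos(38°) = 100 m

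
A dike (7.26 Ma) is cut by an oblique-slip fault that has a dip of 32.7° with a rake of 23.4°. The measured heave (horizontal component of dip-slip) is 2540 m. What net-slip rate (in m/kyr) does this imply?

dip-slip = heave / cos(dip) = 2540 / cos(32.7°) = 3018 m
net slip = dip-slip / sin(rake) = 3018 / sin(23.4°) = 7600 m
rate = 7600 m / 7.26 Ma = 0.00105 m/yr = 1.05 m/kyr

1.05 m/kyr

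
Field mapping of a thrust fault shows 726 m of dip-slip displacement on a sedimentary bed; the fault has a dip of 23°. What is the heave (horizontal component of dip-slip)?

heave = dip-slip × cos(dip) = 726 m × cos(23°) = 668 m

668 m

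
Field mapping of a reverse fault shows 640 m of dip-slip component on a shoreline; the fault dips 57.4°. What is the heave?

heave = dip-slip × cos(dip) = 640 m × cos(57.4°) = 345 m

345 m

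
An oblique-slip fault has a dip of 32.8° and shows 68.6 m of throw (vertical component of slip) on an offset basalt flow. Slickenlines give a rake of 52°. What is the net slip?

dip-slip = throw / sin(dip) = 68.6 / sin(32.8°) = 126.6 m
net slip = dip-slip / sin(rake) = 126.6 / sin(52°) = 161 m

161 m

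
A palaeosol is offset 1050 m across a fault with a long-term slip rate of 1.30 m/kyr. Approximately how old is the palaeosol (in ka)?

age = offset / rate = 1050 m / (1.30 m/kyr) = 808000 yr = 808 ka

808 ka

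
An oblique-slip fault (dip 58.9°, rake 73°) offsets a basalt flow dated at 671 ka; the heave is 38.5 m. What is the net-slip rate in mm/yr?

0.116 mm/yr

dip-slip = heave / cos(dip) = 38.5 / cos(58.9°) = 74.54 m
net slip = dip-slip / sin(rake) = 74.54 / sin(73°) = 77.94 m
rate = 77.94 m / 671 ka = 0.000116 m/yr = 0.116 mm/yr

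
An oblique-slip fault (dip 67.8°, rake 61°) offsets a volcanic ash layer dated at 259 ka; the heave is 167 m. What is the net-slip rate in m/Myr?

1950 m/Myr

dip-slip = heave / cos(dip) = 167 / cos(67.8°) = 442 m
net slip = dip-slip / sin(rake) = 442 / sin(61°) = 505.3 m
rate = 505.3 m / 259 ka = 0.00195 m/yr = 1950 m/Myr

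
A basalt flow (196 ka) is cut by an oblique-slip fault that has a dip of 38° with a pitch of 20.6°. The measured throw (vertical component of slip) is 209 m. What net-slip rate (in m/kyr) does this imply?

4.92 m/kyr

dip-slip = throw / sin(dip) = 209 / sin(38°) = 339.5 m
net slip = dip-slip / sin(rake) = 339.5 / sin(20.6°) = 964.8 m
rate = 964.8 m / 196 ka = 0.00492 m/yr = 4.92 m/kyr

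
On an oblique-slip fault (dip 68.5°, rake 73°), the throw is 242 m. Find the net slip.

dip-slip = throw / sin(dip) = 242 / sin(68.5°) = 260.1 m
net slip = dip-slip / sin(rake) = 260.1 / sin(73°) = 272 m

272 m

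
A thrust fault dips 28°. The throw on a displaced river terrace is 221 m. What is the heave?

heave = throw / tan(dip) = 221 / tan(28°) = 416 m

416 m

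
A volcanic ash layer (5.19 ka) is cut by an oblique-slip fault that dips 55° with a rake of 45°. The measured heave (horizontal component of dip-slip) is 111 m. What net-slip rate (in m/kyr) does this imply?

dip-slip = heave / cos(dip) = 111 / cos(55°) = 193.5 m
net slip = dip-slip / sin(rake) = 193.5 / sin(45°) = 273.7 m
rate = 273.7 m / 5.19 ka = 0.0527 m/yr = 52.7 m/kyr

52.7 m/kyr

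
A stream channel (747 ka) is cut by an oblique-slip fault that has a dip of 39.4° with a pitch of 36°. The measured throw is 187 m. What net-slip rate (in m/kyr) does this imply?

0.671 m/kyr

dip-slip = throw / sin(dip) = 187 / sin(39.4°) = 294.6 m
net slip = dip-slip / sin(rake) = 294.6 / sin(36°) = 501.2 m
rate = 501.2 m / 747 ka = 0.000671 m/yr = 0.671 m/kyr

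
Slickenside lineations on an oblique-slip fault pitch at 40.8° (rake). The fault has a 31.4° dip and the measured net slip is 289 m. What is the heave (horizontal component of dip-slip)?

dip-slip = net slip × sin(rake) = 289 m × sin(40.8°) = 188.8 m
heave = dip-slip × cos(dip) = 188.8 × cos(31.4°) = 161 m

161 m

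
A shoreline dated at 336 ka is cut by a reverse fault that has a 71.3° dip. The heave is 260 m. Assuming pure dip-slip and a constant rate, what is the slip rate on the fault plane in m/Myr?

2410 m/Myr

dip-slip = heave / cos(dip) = 260 m / cos(71.3°) = 810.9 m
rate = 810.9 m / 336 ka = 0.00241 m/yr = 2410 m/Myr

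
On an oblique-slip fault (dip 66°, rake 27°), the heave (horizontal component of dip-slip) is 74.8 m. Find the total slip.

405 m

dip-slip = heave / cos(dip) = 74.8 / cos(66°) = 183.9 m
net slip = dip-slip / sin(rake) = 183.9 / sin(27°) = 405 m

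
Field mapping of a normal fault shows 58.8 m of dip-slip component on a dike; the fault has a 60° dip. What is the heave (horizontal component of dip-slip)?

heave = dip-slip × cos(dip) = 58.8 m × cos(60°) = 29.4 m

29.4 m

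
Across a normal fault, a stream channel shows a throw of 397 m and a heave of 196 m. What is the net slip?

net slip = √(throw² + heave²) = √(397² + 196²) = 443 m

443 m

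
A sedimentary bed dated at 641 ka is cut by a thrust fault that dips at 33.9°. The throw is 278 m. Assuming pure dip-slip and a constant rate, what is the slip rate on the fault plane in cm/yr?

0.0778 cm/yr

dip-slip = throw / sin(dip) = 278 m / sin(33.9°) = 498.4 m
rate = 498.4 m / 641 ka = 0.000778 m/yr = 0.0778 cm/yr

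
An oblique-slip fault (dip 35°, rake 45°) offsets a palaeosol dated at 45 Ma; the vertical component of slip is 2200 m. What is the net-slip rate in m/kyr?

0.121 m/kyr

dip-slip = throw / sin(dip) = 2200 / sin(35°) = 3836 m
net slip = dip-slip / sin(rake) = 3836 / sin(45°) = 5424 m
rate = 5424 m / 45 Ma = 0.000121 m/yr = 0.121 m/kyr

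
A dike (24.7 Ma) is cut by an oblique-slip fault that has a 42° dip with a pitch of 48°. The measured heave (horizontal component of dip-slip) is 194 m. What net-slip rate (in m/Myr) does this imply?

dip-slip = heave / cos(dip) = 194 / cos(42°) = 261.1 m
net slip = dip-slip / sin(rake) = 261.1 / sin(48°) = 351.3 m
rate = 351.3 m / 24.7 Ma = 0.0000142 m/yr = 14.2 m/Myr

14.2 m/Myr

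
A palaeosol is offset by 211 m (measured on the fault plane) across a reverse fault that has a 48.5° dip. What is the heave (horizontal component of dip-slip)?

140 m

heave = dip-slip × cos(dip) = 211 m × cos(48.5°) = 140 m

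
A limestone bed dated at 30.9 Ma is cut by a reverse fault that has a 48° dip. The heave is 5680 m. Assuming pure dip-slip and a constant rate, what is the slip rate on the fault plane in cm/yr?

0.0275 cm/yr

dip-slip = heave / cos(dip) = 5680 m / cos(48°) = 8489 m
rate = 8489 m / 30.9 Ma = 0.000275 m/yr = 0.0275 cm/yr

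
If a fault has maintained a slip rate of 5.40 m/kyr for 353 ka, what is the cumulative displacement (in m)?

slip = rate × time = 5.40 m/kyr × 353 ka = 1910 m

1910 m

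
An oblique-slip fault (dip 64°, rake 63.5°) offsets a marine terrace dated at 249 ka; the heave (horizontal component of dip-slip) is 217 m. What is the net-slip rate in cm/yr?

dip-slip = heave / cos(dip) = 217 / cos(64°) = 495 m
net slip = dip-slip / sin(rake) = 495 / sin(63.5°) = 553.1 m
rate = 553.1 m / 249 ka = 0.00222 m/yr = 0.222 cm/yr

0.222 cm/yr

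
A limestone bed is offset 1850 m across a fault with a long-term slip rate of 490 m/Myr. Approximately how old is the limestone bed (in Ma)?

3.78 Ma

age = offset / rate = 1850 m / (490 m/Myr) = 3.78e+06 yr = 3.78 Ma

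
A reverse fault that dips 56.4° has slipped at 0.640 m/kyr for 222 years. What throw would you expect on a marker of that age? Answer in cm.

dip-slip = rate × time = 0.640 m/kyr × 222 years = 0.1421 m
throw = dip-slip × sin(dip) = 0.1421 × sin(56.4°) = 0.118 m = 11.8 cm

11.8 cm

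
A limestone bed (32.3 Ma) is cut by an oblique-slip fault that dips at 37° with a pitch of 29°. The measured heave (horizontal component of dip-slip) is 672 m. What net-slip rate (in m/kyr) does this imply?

dip-slip = heave / cos(dip) = 672 / cos(37°) = 841.4 m
net slip = dip-slip / sin(rake) = 841.4 / sin(29°) = 1736 m
rate = 1736 m / 32.3 Ma = 0.0000537 m/yr = 0.0537 m/kyr

0.0537 m/kyr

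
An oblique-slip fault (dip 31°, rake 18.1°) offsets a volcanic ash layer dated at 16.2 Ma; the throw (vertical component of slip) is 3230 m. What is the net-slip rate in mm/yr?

1.25 mm/yr

dip-slip = throw / sin(dip) = 3230 / sin(31°) = 6271 m
net slip = dip-slip / sin(rake) = 6271 / sin(18.1°) = 20190 m
rate = 20190 m / 16.2 Ma = 0.00125 m/yr = 1.25 mm/yr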